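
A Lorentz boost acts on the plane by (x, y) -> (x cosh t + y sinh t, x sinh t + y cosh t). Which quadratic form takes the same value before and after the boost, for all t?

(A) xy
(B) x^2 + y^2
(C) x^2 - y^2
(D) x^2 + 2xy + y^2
C

Write x' = x cosh t + y sinh t, y' = x sinh t + y cosh t and substitute into each option:
(A) xy: (x cosh t + y sinh t)(x sinh t + y cosh t) = xy(cosh^2 t + sinh^2 t) + (x^2 + y^2) sinh t cosh t = xy cosh 2t + (x^2 + y^2)(sinh 2t)/2   [not invariant for t != 0]
(B) x^2 + y^2: (x cosh t + y sinh t)^2 + (x sinh t + y cosh t)^2 = (x^2 + y^2)(cosh^2 t + sinh^2 t) + 4xy sinh t cosh t = (x^2 + y^2) cosh 2t + 2xy sinh 2t   [not invariant for t != 0]
(C) x^2 - y^2: (x cosh t + y sinh t)^2 - (x sinh t + y cosh t)^2 = x^2(cosh^2 t - sinh^2 t) + 2xy(cosh t sinh t - sinh t cosh t) + y^2(sinh^2 t - cosh^2 t) = x^2 - y^2   [invariant, using cosh^2 t - sinh^2 t = 1]
(D) x^2 + 2xy + y^2: (x' + y')^2 with x' + y' = (x + y)(cosh t + sinh t) = (x + y)e^t, so it becomes (x + y)^2 e^(2t)   [not invariant for t != 0]

Only (C) x^2 - y^2 is unchanged; it is the Minkowski form preserved by Lorentz boosts, just as x^2 + y^2 is preserved by ordinary rotations.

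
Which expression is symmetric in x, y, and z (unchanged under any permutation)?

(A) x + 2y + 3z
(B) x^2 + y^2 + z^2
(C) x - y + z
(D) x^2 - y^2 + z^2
B

A symmetric expression is unchanged when the variables are permuted; here the transformation to test is the swap (x, y) -> (y, x).
A symmetric expression must survive every permutation; the single swap x <-> y already eliminates the distractors, and the keyed expression is also unchanged by x <-> z and y <-> z (each variable enters it in exactly the same way).
Substitute the transformed coordinates into each option and compare with the original:
(A) x + 2y + 3z  ->  (y) + 2(x) + 3z = 2x + y + 3z   [differs from x + 2y + 3z: not invariant]
(B) x^2 + y^2 + z^2  ->  (y)^2 + (x)^2 + z^2 = x^2 + y^2 + z^2   [equals x^2 + y^2 + z^2: invariant]
(C) x - y + z  ->  (y) - (x) + z = -x + y + z   [differs from x - y + z: not invariant]
(D) x^2 - y^2 + z^2  ->  (y)^2 - (x)^2 + z^2 = -x^2 + y^2 + z^2   [differs from x^2 - y^2 + z^2: not invariant]

Only option (B), x^2 + y^2 + z^2, is unchanged by the transformation.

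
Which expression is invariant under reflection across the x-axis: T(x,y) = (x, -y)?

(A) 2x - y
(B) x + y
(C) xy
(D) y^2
D

The map is reflection across the x-axis: T(x,y) = (x, -y).
Substitute the transformed coordinates into each option and compare with the original:
(A) 2x - y  ->  2(x) - (-y) = 2x + y   [differs from 2x - y: not invariant]
(B) x + y  ->  (x) + (-y) = x - y   [differs from x + y: not invariant]
(C) xy  ->  (x)(-y) = -xy   [differs from xy: not invariant]
(D) y^2  ->  (-y)^2 = y^2   [equals y^2: invariant]

Only option (D), y^2, is unchanged by the transformation.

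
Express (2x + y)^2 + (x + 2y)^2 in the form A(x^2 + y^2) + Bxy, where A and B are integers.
5(x^2 + y^2) + 8xy

Expanding: (2x + y)^2 = 4x^2 + 4xy + y^2
(x + 2y)^2 = x^2 + 4xy + 4y^2
Sum = (4+1)(x^2+y^2) + 8xy = 5(x^2 + y^2) + 8xy
This is symmetric in x and y.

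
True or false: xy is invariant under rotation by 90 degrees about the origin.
False

Applying rotation by 90 degrees: x' = x*cos(90 degrees) - y*sin(90 degrees) = -y, y' = x*sin(90 degrees) + y*cos(90 degrees) = x

Substituting into xy:
(-y)(x)
= -xy

This differs from the original expression xy, so it is NOT invariant.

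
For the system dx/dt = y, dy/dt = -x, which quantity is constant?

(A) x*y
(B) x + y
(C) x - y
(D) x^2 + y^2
D

A first integral I satisfies dI/dt = 0 along every solution. Differentiate each option and use the equation of motion:
(A) d/dt[x*y] = (dx/dt)y + x(dy/dt) = y^2 - x^2, not identically 0
(B) d/dt[x + y] = y + (-x) = y - x, not identically 0
(C) d/dt[x - y] = y - (-x) = x + y, not identically 0
(D) d/dt[x^2 + y^2] = 2x*dx/dt + 2y*dy/dt = 2x*y + 2y*(-x) = 0

Only (D) has zero time-derivative. So x^2 + y^2 (the squared radius; trajectories are circles) is the conserved quantity.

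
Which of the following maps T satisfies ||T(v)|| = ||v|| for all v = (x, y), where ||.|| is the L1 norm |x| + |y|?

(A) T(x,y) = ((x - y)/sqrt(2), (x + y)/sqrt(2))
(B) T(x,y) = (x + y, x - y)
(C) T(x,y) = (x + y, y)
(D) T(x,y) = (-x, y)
D

A transformation preserves a norm if ||T(v)|| = ||v|| for every v; a single vector where the norm changes rules an option out.

(A) T(x,y) = ((x - y)/sqrt(2), (x + y)/sqrt(2)): v = (1, 0) has norm |1| + |0| = 1, but T(v) = (sqrt(2)/2, sqrt(2)/2) has norm sqrt(2) -- not preserved.
(B) T(x,y) = (x + y, x - y): v = (1, 0) has norm |1| + |0| = 1, but T(v) = (1, 1) has norm 2 -- not preserved.
(C) T(x,y) = (x + y, y): v = (0, 1) has norm |0| + |1| = 1, but T(v) = (1, 1) has norm 2 -- not preserved.
(D) T(x,y) = (-x, y): preserves the norm -- it only permutes the coordinates and/or flips signs, which leaves |x| + |y| unchanged.

Therefore the answer is (D).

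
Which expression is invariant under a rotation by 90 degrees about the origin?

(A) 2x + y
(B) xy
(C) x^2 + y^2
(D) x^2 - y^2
C

A rotation by 90 degrees sends (x, y) to (-y, x).
Substitute the transformed coordinates into each option and compare with the original:
(A) 2x + y  ->  2(-y) + (x) = x - 2y   [differs from 2x + y: not invariant]
(B) xy  ->  (-y)(x) = -xy   [differs from xy: not invariant]
(C) x^2 + y^2  ->  (-y)^2 + (x)^2 = x^2 + y^2   [equals x^2 + y^2: invariant]
(D) x^2 - y^2  ->  (-y)^2 - (x)^2 = -x^2 + y^2   [differs from x^2 - y^2: not invariant]

Only option (C), x^2 + y^2, is unchanged by the transformation.
Geometrically, x^2 + y^2 is the squared distance from the origin, which every rotation about the origin preserves.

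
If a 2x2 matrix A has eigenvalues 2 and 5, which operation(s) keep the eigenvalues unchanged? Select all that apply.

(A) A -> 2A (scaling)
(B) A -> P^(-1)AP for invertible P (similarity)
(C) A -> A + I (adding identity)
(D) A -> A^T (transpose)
B and D

Eigenvalues are preserved by:
1. Similarity transformations: A -> P^(-1)AP (same characteristic polynomial)
2. Transpose: A^T has the same eigenvalues as A

Eigenvalues are NOT preserved by:
- Adding identity: eigenvalues become 2+1, 5+1
- Scaling: eigenvalues become 4, 10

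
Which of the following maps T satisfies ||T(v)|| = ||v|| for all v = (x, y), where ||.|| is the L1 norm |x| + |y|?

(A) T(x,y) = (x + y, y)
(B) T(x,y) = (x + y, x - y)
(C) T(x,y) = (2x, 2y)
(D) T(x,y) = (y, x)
D

A transformation preserves a norm if ||T(v)|| = ||v|| for every v; a single vector where the norm changes rules an option out.

(A) T(x,y) = (x + y, y): v = (0, 1) has norm |0| + |1| = 1, but T(v) = (1, 1) has norm 2 -- not preserved.
(B) T(x,y) = (x + y, x - y): v = (1, 0) has norm |1| + |0| = 1, but T(v) = (1, 1) has norm 2 -- not preserved.
(C) T(x,y) = (2x, 2y): v = (1, 0) has norm |1| + |0| = 1, but T(v) = (2, 0) has norm 2 -- not preserved.
(D) T(x,y) = (y, x): preserves the norm -- it only permutes the coordinates and/or flips signs, which leaves |x| + |y| unchanged.

Therefore the answer is (D).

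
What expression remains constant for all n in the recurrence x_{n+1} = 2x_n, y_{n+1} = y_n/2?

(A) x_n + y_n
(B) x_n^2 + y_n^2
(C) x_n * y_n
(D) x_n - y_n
C

For the recurrence x_{n+1} = 2x_n, y_{n+1} = y_n/2:

x_{n+1} * y_{n+1} = (2x_n) * (y_n/2) = x_n * y_n
The product is conserved.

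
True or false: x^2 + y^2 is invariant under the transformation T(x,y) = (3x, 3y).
False

Substitute T(x,y) = (3x, 3y) into the expression and compare with the original.

Original: x^2 + y^2
After applying T: (3x)^2 + (3y)^2 = 9x^2 + 9y^2

This differs from the original x^2 + y^2 (difference: 8x^2 + 8y^2), so the expression is NOT invariant.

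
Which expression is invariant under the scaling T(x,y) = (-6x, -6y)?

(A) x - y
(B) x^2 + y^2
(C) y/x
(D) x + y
C

Under the uniform scaling T(x,y) = (-6x, -6y):
Substitute the transformed coordinates into each option and compare with the original:
(A) x - y  ->  (-6x) - (-6y) = -6x + 6y   [differs from x - y: not invariant]
(B) x^2 + y^2  ->  (-6x)^2 + (-6y)^2 = 36x^2 + 36y^2   [differs from x^2 + y^2: not invariant]
(C) y/x  ->  (-6y)/(-6x) = y/x   [equals y/x: invariant]
(D) x + y  ->  (-6x) + (-6y) = -6x - 6y   [differs from x + y: not invariant]

Only option (C), y/x, is unchanged by the transformation.
The common factor -6 cancels in a ratio of coordinates, while sums, products and sums of squares pick up factors of -6 or 36.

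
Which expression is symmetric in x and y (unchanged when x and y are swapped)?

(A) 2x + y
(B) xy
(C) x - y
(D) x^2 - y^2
B

A symmetric expression is unchanged when the variables are permuted; here the transformation to test is the swap (x, y) -> (y, x).
Substitute the transformed coordinates into each option and compare with the original:
(A) 2x + y  ->  2(y) + (x) = x + 2y   [differs from 2x + y: not invariant]
(B) xy  ->  (y)(x) = xy   [equals xy: invariant]
(C) x - y  ->  (y) - (x) = -x + y   [differs from x - y: not invariant]
(D) x^2 - y^2  ->  (y)^2 - (x)^2 = -x^2 + y^2   [differs from x^2 - y^2: not invariant]

Only option (B), xy, is unchanged by the transformation.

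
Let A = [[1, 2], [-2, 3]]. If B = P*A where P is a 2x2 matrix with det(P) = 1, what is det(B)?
7

By the multiplicative property of determinants, det(B) = det(P*A) = det(P) * det(A) = det(A),
so the determinant is invariant under multiplication by any determinant-1 matrix; we just need det(A).

det(A) = (1)(3) - (2)(-2) = 3 - (-4) = 7

Therefore det(B) = 1 * 7 = 7.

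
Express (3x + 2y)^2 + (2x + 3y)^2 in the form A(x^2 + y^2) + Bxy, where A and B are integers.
13(x^2 + y^2) + 24xy

Expanding: (3x + 2y)^2 = 9x^2 + 12xy + 4y^2
(2x + 3y)^2 = 4x^2 + 12xy + 9y^2
Sum = (9+4)(x^2+y^2) + 24xy = 13(x^2 + y^2) + 24xy
This is symmetric in x and y.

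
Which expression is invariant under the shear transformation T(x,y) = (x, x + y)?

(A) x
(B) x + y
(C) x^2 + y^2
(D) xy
A

Under the shear T(x,y) = (x, x + y):
Substitute the transformed coordinates into each option and compare with the original:
(A) x  ->  (x) = x   [equals x: invariant]
(B) x + y  ->  (x) + (x + y) = 2x + y   [differs from x + y: not invariant]
(C) x^2 + y^2  ->  (x)^2 + (x + y)^2 = 2x^2 + 2xy + y^2   [differs from x^2 + y^2: not invariant]
(D) xy  ->  (x)(x + y) = x^2 + xy   [differs from xy: not invariant]

Only option (A), x, is unchanged by the transformation.
A vertical shear moves points parallel to the y-axis, so the x-coordinate (and any function of x alone) is unchanged.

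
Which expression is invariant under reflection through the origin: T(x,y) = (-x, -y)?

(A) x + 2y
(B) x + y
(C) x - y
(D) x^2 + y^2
D

The map is reflection through the origin: T(x,y) = (-x, -y).
Substitute the transformed coordinates into each option and compare with the original:
(A) x + 2y  ->  (-x) + 2(-y) = -x - 2y   [differs from x + 2y: not invariant]
(B) x + y  ->  (-x) + (-y) = -x - y   [differs from x + y: not invariant]
(C) x - y  ->  (-x) - (-y) = -x + y   [differs from x - y: not invariant]
(D) x^2 + y^2  ->  (-x)^2 + (-y)^2 = x^2 + y^2   [equals x^2 + y^2: invariant]

Only option (D), x^2 + y^2, is unchanged by the transformation.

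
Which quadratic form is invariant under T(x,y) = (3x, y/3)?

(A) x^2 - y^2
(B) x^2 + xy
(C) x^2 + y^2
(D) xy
D

T multiplies x by 3 and divides y by 3.
Substitute the transformed coordinates into each option and compare with the original:
(A) x^2 - y^2  ->  (3x)^2 - (y/3)^2 = 9x^2 - y^2/9   [differs from x^2 - y^2: not invariant]
(B) x^2 + xy  ->  (3x)^2 + (3x)(y/3) = 9x^2 + xy   [differs from x^2 + xy: not invariant]
(C) x^2 + y^2  ->  (3x)^2 + (y/3)^2 = 9x^2 + y^2/9   [differs from x^2 + y^2: not invariant]
(D) xy  ->  (3x)(y/3) = xy   [equals xy: invariant]

Only option (D), xy, is unchanged by the transformation.
The factors 3 and 1/3 cancel only in the pure product xy.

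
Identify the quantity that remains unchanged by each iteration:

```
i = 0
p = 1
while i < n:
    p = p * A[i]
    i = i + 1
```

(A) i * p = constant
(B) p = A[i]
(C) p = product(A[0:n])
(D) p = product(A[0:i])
D

A loop invariant must hold before the first iteration and be re-established by every execution of the body.

(D) p = product(A[0:i]): Initially i = 0 and p = 1 = product of the empty slice A[0:0]. If p = product(A[0:i]) holds at the top of an iteration, the body sets p to product(A[0:i]) * A[i] = product(A[0:i+1]) and then i to i+1, so the property is restored. At exit i = n, giving p = product(A[0:n]).

The other options fail:
(A) i * p = constant: initially i * p = 0, but after one iteration it is 1 * A[0], which is nonzero in general.
(B) p = A[i]: after the first iteration p = A[0] but i = 1; in general p is a product of several elements, not a single one.
(C) p = product(A[0:n]): false before the loop (p = 1, not the full product) -- it only becomes true at exit.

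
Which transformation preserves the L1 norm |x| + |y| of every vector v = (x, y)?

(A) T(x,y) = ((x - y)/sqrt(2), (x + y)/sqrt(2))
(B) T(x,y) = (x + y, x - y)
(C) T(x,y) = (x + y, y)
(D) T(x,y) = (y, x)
D

A transformation preserves a norm if ||T(v)|| = ||v|| for every v; a single vector where the norm changes rules an option out.

(A) T(x,y) = ((x - y)/sqrt(2), (x + y)/sqrt(2)): v = (1, 0) has norm |1| + |0| = 1, but T(v) = (sqrt(2)/2, sqrt(2)/2) has norm sqrt(2) -- not preserved.
(B) T(x,y) = (x + y, x - y): v = (1, 0) has norm |1| + |0| = 1, but T(v) = (1, 1) has norm 2 -- not preserved.
(C) T(x,y) = (x + y, y): v = (0, 1) has norm |0| + |1| = 1, but T(v) = (1, 1) has norm 2 -- not preserved.
(D) T(x,y) = (y, x): preserves the norm -- it only permutes the coordinates and/or flips signs, which leaves |x| + |y| unchanged.

Therefore the answer is (D).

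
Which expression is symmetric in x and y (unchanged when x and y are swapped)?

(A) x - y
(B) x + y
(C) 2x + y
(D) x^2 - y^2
B

A symmetric expression is unchanged when the variables are permuted; here the transformation to test is the swap (x, y) -> (y, x).
Substitute the transformed coordinates into each option and compare with the original:
(A) x - y  ->  (y) - (x) = -x + y   [differs from x - y: not invariant]
(B) x + y  ->  (y) + (x) = x + y   [equals x + y: invariant]
(C) 2x + y  ->  2(y) + (x) = x + 2y   [differs from 2x + y: not invariant]
(D) x^2 - y^2  ->  (y)^2 - (x)^2 = -x^2 + y^2   [differs from x^2 - y^2: not invariant]

Only option (B), x + y, is unchanged by the transformation.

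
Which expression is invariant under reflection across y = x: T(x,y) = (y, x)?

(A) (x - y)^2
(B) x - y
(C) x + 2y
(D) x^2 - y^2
A

The map is reflection across y = x: T(x,y) = (y, x).
Substitute the transformed coordinates into each option and compare with the original:
(A) (x - y)^2  ->  ((y) - (x))^2 = x^2 - 2xy + y^2   [equals (x - y)^2: invariant]
(B) x - y  ->  (y) - (x) = -x + y   [differs from x - y: not invariant]
(C) x + 2y  ->  (y) + 2(x) = 2x + y   [differs from x + 2y: not invariant]
(D) x^2 - y^2  ->  (y)^2 - (x)^2 = -x^2 + y^2   [differs from x^2 - y^2: not invariant]

Only option (A), (x - y)^2, is unchanged by the transformation.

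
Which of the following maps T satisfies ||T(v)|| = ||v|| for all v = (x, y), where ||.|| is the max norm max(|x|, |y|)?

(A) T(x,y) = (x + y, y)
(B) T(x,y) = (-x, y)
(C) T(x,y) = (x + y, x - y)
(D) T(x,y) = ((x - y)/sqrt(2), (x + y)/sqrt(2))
B

A transformation preserves a norm if ||T(v)|| = ||v|| for every v; a single vector where the norm changes rules an option out.

(A) T(x,y) = (x + y, y): v = (1, 1) has norm max(|1|, |1|) = 1, but T(v) = (2, 1) has norm 2 -- not preserved.
(B) T(x,y) = (-x, y): preserves the norm -- it only permutes the coordinates and/or flips signs, which leaves max(|x|, |y|) unchanged.
(C) T(x,y) = (x + y, x - y): v = (1, 1) has norm max(|1|, |1|) = 1, but T(v) = (2, 0) has norm 2 -- not preserved.
(D) T(x,y) = ((x - y)/sqrt(2), (x + y)/sqrt(2)): v = (1, 0) has norm max(|1|, |0|) = 1, but T(v) = (sqrt(2)/2, sqrt(2)/2) has norm sqrt(2)/2 -- not preserved.

Therefore the answer is (B).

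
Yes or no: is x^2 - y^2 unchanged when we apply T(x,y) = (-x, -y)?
Yes

Substitute T(x,y) = (-x, -y) into the expression and compare with the original.

Original: x^2 - y^2
After applying T: (-x)^2 - (-y)^2 = x^2 - y^2

This is identical to the original x^2 - y^2, so the expression is invariant.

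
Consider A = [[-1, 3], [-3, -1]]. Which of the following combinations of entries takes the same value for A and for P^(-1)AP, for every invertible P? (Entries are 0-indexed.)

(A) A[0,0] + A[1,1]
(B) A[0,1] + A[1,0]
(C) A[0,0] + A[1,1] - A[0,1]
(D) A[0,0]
A

A[0,0] + A[1,1] is the trace of A. By the cyclic property of the trace, tr(P^(-1)AP) = tr(APP^(-1)) = tr(A), so it is the same for every matrix similar to A.

The other combinations are not similarity invariants. For example, take P = [[2, 1], [1, 1]] (det P = 1), so P^(-1) = [[1, -1], [-1, 2]] and
B = P^(-1)AP = [[8, 6], [-15, -10]].
Evaluating each option on A and on B:
(A) A[0,0] + A[1,1]: -2 for A, -2 for B -> unchanged
(B) A[0,1] + A[1,0]: 0 for A, -9 for B -> changes
(C) A[0,0] + A[1,1] - A[0,1]: -5 for A, -8 for B -> changes
(D) A[0,0]: -1 for A, 8 for B -> changes

Only (A) A[0,0] + A[1,1] = -2 survives (and it does so for every P, not just this one), so it is the invariant.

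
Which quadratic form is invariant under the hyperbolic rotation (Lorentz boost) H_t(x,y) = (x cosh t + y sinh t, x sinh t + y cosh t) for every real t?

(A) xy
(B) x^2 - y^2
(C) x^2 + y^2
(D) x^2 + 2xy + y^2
B

Write x' = x cosh t + y sinh t, y' = x sinh t + y cosh t and substitute into each option:
(A) xy: (x cosh t + y sinh t)(x sinh t + y cosh t) = xy(cosh^2 t + sinh^2 t) + (x^2 + y^2) sinh t cosh t = xy cosh 2t + (x^2 + y^2)(sinh 2t)/2   [not invariant for t != 0]
(B) x^2 - y^2: (x cosh t + y sinh t)^2 - (x sinh t + y cosh t)^2 = x^2(cosh^2 t - sinh^2 t) + 2xy(cosh t sinh t - sinh t cosh t) + y^2(sinh^2 t - cosh^2 t) = x^2 - y^2   [invariant, using cosh^2 t - sinh^2 t = 1]
(C) x^2 + y^2: (x cosh t + y sinh t)^2 + (x sinh t + y cosh t)^2 = (x^2 + y^2)(cosh^2 t + sinh^2 t) + 4xy sinh t cosh t = (x^2 + y^2) cosh 2t + 2xy sinh 2t   [not invariant for t != 0]
(D) x^2 + 2xy + y^2: (x' + y')^2 with x' + y' = (x + y)(cosh t + sinh t) = (x + y)e^t, so it becomes (x + y)^2 e^(2t)   [not invariant for t != 0]

Only (B) x^2 - y^2 is unchanged; it is the Minkowski form preserved by Lorentz boosts, just as x^2 + y^2 is preserved by ordinary rotations.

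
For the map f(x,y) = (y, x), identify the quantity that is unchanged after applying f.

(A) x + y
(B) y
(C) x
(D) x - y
A

For f(x,y) = (y, x):
After applying f: x' = y, y' = x. So x' + y' = y + x = x + y.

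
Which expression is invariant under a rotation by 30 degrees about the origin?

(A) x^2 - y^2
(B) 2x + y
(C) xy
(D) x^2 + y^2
D

A rotation by 30 degrees sends (x, y) to (sqrt(3)x/2 - y/2, x/2 + sqrt(3)y/2).
Substitute the transformed coordinates into each option and compare with the original:
(A) x^2 - y^2  ->  (sqrt(3)x/2 - y/2)^2 - (x/2 + sqrt(3)y/2)^2 = x^2/2 - sqrt(3)xy - y^2/2   [differs from x^2 - y^2: not invariant]
(B) 2x + y  ->  2(sqrt(3)x/2 - y/2) + (x/2 + sqrt(3)y/2) = x/2 + sqrt(3)x - y + sqrt(3)y/2   [differs from 2x + y: not invariant]
(C) xy  ->  (sqrt(3)x/2 - y/2)(x/2 + sqrt(3)y/2) = sqrt(3)x^2/4 + xy/2 - sqrt(3)y^2/4   [differs from xy: not invariant]
(D) x^2 + y^2  ->  (sqrt(3)x/2 - y/2)^2 + (x/2 + sqrt(3)y/2)^2 = x^2 + y^2   [equals x^2 + y^2: invariant]

Only option (D), x^2 + y^2, is unchanged by the transformation.
Geometrically, x^2 + y^2 is the squared distance from the origin, which every rotation about the origin preserves.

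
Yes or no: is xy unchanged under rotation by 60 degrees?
No

Applying rotation by 60 degrees: x' = x*cos(60 degrees) - y*sin(60 degrees) = x/2 - sqrt(3)y/2, y' = x*sin(60 degrees) + y*cos(60 degrees) = sqrt(3)x/2 + y/2

Substituting into xy:
(x/2 - sqrt(3)y/2)(sqrt(3)x/2 + y/2)
= sqrt(3)x^2/4 - xy/2 - sqrt(3)y^2/4

This differs from the original expression xy, so it is NOT invariant.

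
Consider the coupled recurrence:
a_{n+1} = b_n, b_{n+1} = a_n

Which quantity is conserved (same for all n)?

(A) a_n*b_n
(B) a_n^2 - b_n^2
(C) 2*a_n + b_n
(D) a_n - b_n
A

Replace a_n by a_{n+1} = b_n and b_n by b_{n+1} = a_n in each option and simplify:
(A) a_n*b_n  ->  (b_n)*(a_n) = a_n*b_n   [conserved]
(B) a_n^2 - b_n^2  ->  (b_n)^2 - (a_n)^2 = -a_n^2 + b_n^2   [not conserved]
(C) 2*a_n + b_n  ->  2*(b_n) + (a_n) = a_n + 2*b_n   [not conserved]
(D) a_n - b_n  ->  (b_n) - (a_n) = -a_n + b_n   [not conserved]

Only (A) a_n*b_n returns to itself after one step, so it is the conserved quantity.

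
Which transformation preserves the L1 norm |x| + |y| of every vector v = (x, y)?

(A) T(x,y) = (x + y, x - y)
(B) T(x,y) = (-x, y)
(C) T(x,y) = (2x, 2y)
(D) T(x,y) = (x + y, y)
B

A transformation preserves a norm if ||T(v)|| = ||v|| for every v; a single vector where the norm changes rules an option out.

(A) T(x,y) = (x + y, x - y): v = (1, 0) has norm |1| + |0| = 1, but T(v) = (1, 1) has norm 2 -- not preserved.
(B) T(x,y) = (-x, y): preserves the norm -- it only permutes the coordinates and/or flips signs, which leaves |x| + |y| unchanged.
(C) T(x,y) = (2x, 2y): v = (1, 0) has norm |1| + |0| = 1, but T(v) = (2, 0) has norm 2 -- not preserved.
(D) T(x,y) = (x + y, y): v = (0, 1) has norm |0| + |1| = 1, but T(v) = (1, 1) has norm 2 -- not preserved.

Therefore the answer is (B).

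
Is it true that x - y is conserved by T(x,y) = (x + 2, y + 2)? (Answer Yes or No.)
Yes

Substitute T(x,y) = (x + 2, y + 2) into the expression and compare with the original.

Original: x - y
After applying T: (x + 2) - (y + 2) = x - y

This is identical to the original x - y, so the expression is invariant.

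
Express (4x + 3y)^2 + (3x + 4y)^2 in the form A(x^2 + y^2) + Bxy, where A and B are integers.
25(x^2 + y^2) + 48xy

Expanding: (4x + 3y)^2 = 16x^2 + 24xy + 9y^2
(3x + 4y)^2 = 9x^2 + 24xy + 16y^2
Sum = (16+9)(x^2+y^2) + 48xy = 25(x^2 + y^2) + 48xy
This is symmetric in x and y.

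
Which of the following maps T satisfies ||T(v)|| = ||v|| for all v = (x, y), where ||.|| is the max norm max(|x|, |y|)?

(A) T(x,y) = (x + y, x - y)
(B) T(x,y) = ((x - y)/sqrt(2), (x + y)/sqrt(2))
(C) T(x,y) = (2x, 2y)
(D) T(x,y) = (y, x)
D

A transformation preserves a norm if ||T(v)|| = ||v|| for every v; a single vector where the norm changes rules an option out.

(A) T(x,y) = (x + y, x - y): v = (1, 1) has norm max(|1|, |1|) = 1, but T(v) = (2, 0) has norm 2 -- not preserved.
(B) T(x,y) = ((x - y)/sqrt(2), (x + y)/sqrt(2)): v = (1, 0) has norm max(|1|, |0|) = 1, but T(v) = (sqrt(2)/2, sqrt(2)/2) has norm sqrt(2)/2 -- not preserved.
(C) T(x,y) = (2x, 2y): v = (1, 0) has norm max(|1|, |0|) = 1, but T(v) = (2, 0) has norm 2 -- not preserved.
(D) T(x,y) = (y, x): preserves the norm -- it only permutes the coordinates and/or flips signs, which leaves max(|x|, |y|) unchanged.

Therefore the answer is (D).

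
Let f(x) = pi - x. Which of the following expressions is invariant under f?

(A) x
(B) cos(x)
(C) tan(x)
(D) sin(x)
D

For f(x) = pi - x:
sin(pi - x) = sin(x), so sine is invariant under this transformation.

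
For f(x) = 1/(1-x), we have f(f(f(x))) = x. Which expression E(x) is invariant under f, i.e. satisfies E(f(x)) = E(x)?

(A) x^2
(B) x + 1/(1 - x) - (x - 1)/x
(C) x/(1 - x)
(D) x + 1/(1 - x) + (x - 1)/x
D

Replace x by f(x) = 1/(1 - x) in each option and simplify. As a quick numerical cross-check, also compare E(4) with E(f(4)) = E(-1/3).

(A) x^2  ->  (1/(1 - x))^2 = (x - 1)^(-2); check: E(4) = 16 but E(-1/3) = 1/9.   [not invariant]
(B) x + 1/(1 - x) - (x - 1)/x  ->  (1/(1 - x)) + 1/(1 - (1/(1 - x))) - ((1/(1 - x)) - 1)/(1/(1 - x)) = (x^2(1 - x) - x + (x - 1)^2)/(x(x - 1)); check: E(4) = 35/12 but E(-1/3) = -43/12.   [not invariant]
(C) x/(1 - x)  ->  (1/(1 - x))/(1 - (1/(1 - x))) = -1/x; check: E(4) = -4/3 but E(-1/3) = -1/4.   [not invariant]
(D) x + 1/(1 - x) + (x - 1)/x  ->  (1/(1 - x)) + 1/(1 - (1/(1 - x))) + ((1/(1 - x)) - 1)/(1/(1 - x)), which simplifies back to x + 1/(1 - x) + (x - 1)/x; check: E(4) = 53/12, E(-1/3) = 53/12.   [invariant]

Only (D) is unchanged. Indeed f(f(x)) = 1/(1 - 1/(1-x)) = (1-x)/(-x) = (x-1)/x, so E(x) = x + f(x) + f(f(x)) is the sum over the whole 3-cycle; applying f just permutes the three terms cyclically (x -> f(x) -> f(f(x)) -> x), leaving the sum unchanged.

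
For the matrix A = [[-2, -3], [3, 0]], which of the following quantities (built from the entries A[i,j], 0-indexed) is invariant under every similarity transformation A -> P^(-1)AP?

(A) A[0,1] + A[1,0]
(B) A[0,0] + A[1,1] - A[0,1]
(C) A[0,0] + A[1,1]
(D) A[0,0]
C

A[0,0] + A[1,1] is the trace of A. By the cyclic property of the trace, tr(P^(-1)AP) = tr(APP^(-1)) = tr(A), so it is the same for every matrix similar to A.

The other combinations are not similarity invariants. For example, take P = [[1, 1], [1, 2]] (det P = 1), so P^(-1) = [[2, -1], [-1, 1]] and
B = P^(-1)AP = [[-13, -19], [8, 11]].
Evaluating each option on A and on B:
(A) A[0,1] + A[1,0]: 0 for A, -11 for B -> changes
(B) A[0,0] + A[1,1] - A[0,1]: 1 for A, 17 for B -> changes
(C) A[0,0] + A[1,1]: -2 for A, -2 for B -> unchanged
(D) A[0,0]: -2 for A, -13 for B -> changes

Only (C) A[0,0] + A[1,1] = -2 survives (and it does so for every P, not just this one), so it is the invariant.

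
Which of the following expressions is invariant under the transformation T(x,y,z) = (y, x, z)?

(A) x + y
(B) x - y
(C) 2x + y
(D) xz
A

Apply T(x,y,z) = (y, x, z) to each option, i.e. replace (x, y, z) by the transformed coordinates.
Substitute the transformed coordinates into each option and compare with the original:
(A) x + y  ->  (y) + (x) = x + y   [equals x + y: invariant]
(B) x - y  ->  (y) - (x) = -x + y   [differs from x - y: not invariant]
(C) 2x + y  ->  2(y) + (x) = x + 2y   [differs from 2x + y: not invariant]
(D) xz  ->  (y)(z) = yz   [differs from xz: not invariant]

Only option (A), x + y, is unchanged by the transformation.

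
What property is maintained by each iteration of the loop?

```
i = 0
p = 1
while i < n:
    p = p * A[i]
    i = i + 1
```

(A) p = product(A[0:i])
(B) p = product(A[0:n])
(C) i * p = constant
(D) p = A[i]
A

A loop invariant must hold before the first iteration and be re-established by every execution of the body.

(A) p = product(A[0:i]): Initially i = 0 and p = 1 = product of the empty slice A[0:0]. If p = product(A[0:i]) holds at the top of an iteration, the body sets p to product(A[0:i]) * A[i] = product(A[0:i+1]) and then i to i+1, so the property is restored. At exit i = n, giving p = product(A[0:n]).

The other options fail:
(B) p = product(A[0:n]): false before the loop (p = 1, not the full product) -- it only becomes true at exit.
(C) i * p = constant: initially i * p = 0, but after one iteration it is 1 * A[0], which is nonzero in general.
(D) p = A[i]: after the first iteration p = A[0] but i = 1; in general p is a product of several elements, not a single one.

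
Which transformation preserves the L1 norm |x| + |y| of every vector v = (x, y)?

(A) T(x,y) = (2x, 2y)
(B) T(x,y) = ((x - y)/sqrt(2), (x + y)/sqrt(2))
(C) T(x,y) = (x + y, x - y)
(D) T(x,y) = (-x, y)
D

A transformation preserves a norm if ||T(v)|| = ||v|| for every v; a single vector where the norm changes rules an option out.

(A) T(x,y) = (2x, 2y): v = (1, 0) has norm |1| + |0| = 1, but T(v) = (2, 0) has norm 2 -- not preserved.
(B) T(x,y) = ((x - y)/sqrt(2), (x + y)/sqrt(2)): v = (1, 0) has norm |1| + |0| = 1, but T(v) = (sqrt(2)/2, sqrt(2)/2) has norm sqrt(2) -- not preserved.
(C) T(x,y) = (x + y, x - y): v = (1, 0) has norm |1| + |0| = 1, but T(v) = (1, 1) has norm 2 -- not preserved.
(D) T(x,y) = (-x, y): preserves the norm -- it only permutes the coordinates and/or flips signs, which leaves |x| + |y| unchanged.

Therefore the answer is (D).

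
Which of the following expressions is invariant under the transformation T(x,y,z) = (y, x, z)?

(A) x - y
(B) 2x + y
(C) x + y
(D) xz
C

Apply T(x,y,z) = (y, x, z) to each option, i.e. replace (x, y, z) by the transformed coordinates.
Substitute the transformed coordinates into each option and compare with the original:
(A) x - y  ->  (y) - (x) = -x + y   [differs from x - y: not invariant]
(B) 2x + y  ->  2(y) + (x) = x + 2y   [differs from 2x + y: not invariant]
(C) x + y  ->  (y) + (x) = x + y   [equals x + y: invariant]
(D) xz  ->  (y)(z) = yz   [differs from xz: not invariant]

Only option (C), x + y, is unchanged by the transformation.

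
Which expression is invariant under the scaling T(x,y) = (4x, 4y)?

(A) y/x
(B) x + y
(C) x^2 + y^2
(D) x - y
A

Under the uniform scaling T(x,y) = (4x, 4y):
Substitute the transformed coordinates into each option and compare with the original:
(A) y/x  ->  (4y)/(4x) = y/x   [equals y/x: invariant]
(B) x + y  ->  (4x) + (4y) = 4x + 4y   [differs from x + y: not invariant]
(C) x^2 + y^2  ->  (4x)^2 + (4y)^2 = 16x^2 + 16y^2   [differs from x^2 + y^2: not invariant]
(D) x - y  ->  (4x) - (4y) = 4x - 4y   [differs from x - y: not invariant]

Only option (A), y/x, is unchanged by the transformation.
The common factor 4 cancels in a ratio of coordinates, while sums, products and sums of squares pick up factors of 4 or 16.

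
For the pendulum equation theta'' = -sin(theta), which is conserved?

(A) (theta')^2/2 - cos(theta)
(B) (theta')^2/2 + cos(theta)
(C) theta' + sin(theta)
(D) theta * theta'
A

A first integral I satisfies dI/dt = 0 along every solution. Differentiate each option and use the equation of motion:
(A) d/dt[(theta')^2/2 - cos(theta)] = theta' theta'' + sin(theta) theta' = theta'(-sin(theta)) + theta' sin(theta) = 0
(B) d/dt[(theta')^2/2 + cos(theta)] = theta' theta'' - sin(theta) theta' = -2 theta' sin(theta), not identically 0
(C) d/dt[theta' + sin(theta)] = theta'' + cos(theta) theta' = -sin(theta) + theta' cos(theta), not identically 0
(D) d/dt[theta * theta'] = (theta')^2 + theta theta'' = (theta')^2 - theta sin(theta), not identically 0

Only (A) has zero time-derivative. This is the total energy: kinetic (theta')^2/2 plus potential -cos(theta).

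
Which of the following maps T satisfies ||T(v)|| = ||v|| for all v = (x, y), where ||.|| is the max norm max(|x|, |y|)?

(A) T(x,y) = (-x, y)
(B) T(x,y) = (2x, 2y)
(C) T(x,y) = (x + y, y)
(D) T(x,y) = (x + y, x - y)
A

A transformation preserves a norm if ||T(v)|| = ||v|| for every v; a single vector where the norm changes rules an option out.

(A) T(x,y) = (-x, y): preserves the norm -- it only permutes the coordinates and/or flips signs, which leaves max(|x|, |y|) unchanged.
(B) T(x,y) = (2x, 2y): v = (1, 0) has norm max(|1|, |0|) = 1, but T(v) = (2, 0) has norm 2 -- not preserved.
(C) T(x,y) = (x + y, y): v = (1, 1) has norm max(|1|, |1|) = 1, but T(v) = (2, 1) has norm 2 -- not preserved.
(D) T(x,y) = (x + y, x - y): v = (1, 1) has norm max(|1|, |1|) = 1, but T(v) = (2, 0) has norm 2 -- not preserved.

Therefore the answer is (A).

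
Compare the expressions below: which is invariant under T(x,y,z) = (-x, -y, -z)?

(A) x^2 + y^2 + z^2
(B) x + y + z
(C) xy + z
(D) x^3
A

Apply T(x,y,z) = (-x, -y, -z) to each option, i.e. replace (x, y, z) by the transformed coordinates.
Substitute the transformed coordinates into each option and compare with the original:
(A) x^2 + y^2 + z^2  ->  (-x)^2 + (-y)^2 + (-z)^2 = x^2 + y^2 + z^2   [equals x^2 + y^2 + z^2: invariant]
(B) x + y + z  ->  (-x) + (-y) + (-z) = -x - y - z   [differs from x + y + z: not invariant]
(C) xy + z  ->  (-x)(-y) + (-z) = xy - z   [differs from xy + z: not invariant]
(D) x^3  ->  (-x)^3 = -x^3   [differs from x^3: not invariant]

Only option (A), x^2 + y^2 + z^2, is unchanged by the transformation.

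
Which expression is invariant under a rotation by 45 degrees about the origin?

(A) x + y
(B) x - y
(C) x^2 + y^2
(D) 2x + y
C

A rotation by 45 degrees sends (x, y) to (sqrt(2)x/2 - sqrt(2)y/2, sqrt(2)x/2 + sqrt(2)y/2).
Substitute the transformed coordinates into each option and compare with the original:
(A) x + y  ->  (sqrt(2)x/2 - sqrt(2)y/2) + (sqrt(2)x/2 + sqrt(2)y/2) = sqrt(2)x   [differs from x + y: not invariant]
(B) x - y  ->  (sqrt(2)x/2 - sqrt(2)y/2) - (sqrt(2)x/2 + sqrt(2)y/2) = -sqrt(2)y   [differs from x - y: not invariant]
(C) x^2 + y^2  ->  (sqrt(2)x/2 - sqrt(2)y/2)^2 + (sqrt(2)x/2 + sqrt(2)y/2)^2 = x^2 + y^2   [equals x^2 + y^2: invariant]
(D) 2x + y  ->  2(sqrt(2)x/2 - sqrt(2)y/2) + (sqrt(2)x/2 + sqrt(2)y/2) = 3sqrt(2)x/2 - sqrt(2)y/2   [differs from 2x + y: not invariant]

Only option (C), x^2 + y^2, is unchanged by the transformation.
Geometrically, x^2 + y^2 is the squared distance from the origin, which every rotation about the origin preserves.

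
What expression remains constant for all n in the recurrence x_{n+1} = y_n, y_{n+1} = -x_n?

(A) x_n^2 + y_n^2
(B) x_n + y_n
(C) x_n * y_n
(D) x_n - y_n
A

For the recurrence x_{n+1} = y_n, y_{n+1} = -x_n:

x_{n+1}^2 + y_{n+1}^2 = y_n^2 + (-x_n)^2 = x_n^2 + y_n^2
The sum of squares is conserved (like energy in a harmonic oscillator).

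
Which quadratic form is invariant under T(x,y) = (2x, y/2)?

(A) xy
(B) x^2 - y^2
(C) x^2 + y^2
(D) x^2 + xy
A

T multiplies x by 2 and divides y by 2.
Substitute the transformed coordinates into each option and compare with the original:
(A) xy  ->  (2x)(y/2) = xy   [equals xy: invariant]
(B) x^2 - y^2  ->  (2x)^2 - (y/2)^2 = 4x^2 - y^2/4   [differs from x^2 - y^2: not invariant]
(C) x^2 + y^2  ->  (2x)^2 + (y/2)^2 = 4x^2 + y^2/4   [differs from x^2 + y^2: not invariant]
(D) x^2 + xy  ->  (2x)^2 + (2x)(y/2) = 4x^2 + xy   [differs from x^2 + xy: not invariant]

Only option (A), xy, is unchanged by the transformation.
The factors 2 and 1/2 cancel only in the pure product xy.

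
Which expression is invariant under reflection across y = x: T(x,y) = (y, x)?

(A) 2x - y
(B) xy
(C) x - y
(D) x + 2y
B

The map is reflection across y = x: T(x,y) = (y, x).
Substitute the transformed coordinates into each option and compare with the original:
(A) 2x - y  ->  2(y) - (x) = -x + 2y   [differs from 2x - y: not invariant]
(B) xy  ->  (y)(x) = xy   [equals xy: invariant]
(C) x - y  ->  (y) - (x) = -x + y   [differs from x - y: not invariant]
(D) x + 2y  ->  (y) + 2(x) = 2x + y   [differs from x + 2y: not invariant]

Only option (B), xy, is unchanged by the transformation.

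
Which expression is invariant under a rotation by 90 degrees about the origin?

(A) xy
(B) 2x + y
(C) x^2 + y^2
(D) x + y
C

A rotation by 90 degrees sends (x, y) to (-y, x).
Substitute the transformed coordinates into each option and compare with the original:
(A) xy  ->  (-y)(x) = -xy   [differs from xy: not invariant]
(B) 2x + y  ->  2(-y) + (x) = x - 2y   [differs from 2x + y: not invariant]
(C) x^2 + y^2  ->  (-y)^2 + (x)^2 = x^2 + y^2   [equals x^2 + y^2: invariant]
(D) x + y  ->  (-y) + (x) = x - y   [differs from x + y: not invariant]

Only option (C), x^2 + y^2, is unchanged by the transformation.
Geometrically, x^2 + y^2 is the squared distance from the origin, which every rotation about the origin preserves.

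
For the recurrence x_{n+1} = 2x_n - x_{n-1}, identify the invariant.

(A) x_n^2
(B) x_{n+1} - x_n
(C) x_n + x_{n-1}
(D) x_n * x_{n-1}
B

For the recurrence x_{n+1} = 2x_n - x_{n-1}:

If x_{n+1} = 2x_n - x_{n-1}, then:
x_{n+1} - x_n = x_n - x_{n-1}
The first difference is constant throughout the sequence.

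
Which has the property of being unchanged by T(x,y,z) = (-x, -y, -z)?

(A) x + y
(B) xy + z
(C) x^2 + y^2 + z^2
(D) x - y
C

Apply T(x,y,z) = (-x, -y, -z) to each option, i.e. replace (x, y, z) by the transformed coordinates.
Substitute the transformed coordinates into each option and compare with the original:
(A) x + y  ->  (-x) + (-y) = -x - y   [differs from x + y: not invariant]
(B) xy + z  ->  (-x)(-y) + (-z) = xy - z   [differs from xy + z: not invariant]
(C) x^2 + y^2 + z^2  ->  (-x)^2 + (-y)^2 + (-z)^2 = x^2 + y^2 + z^2   [equals x^2 + y^2 + z^2: invariant]
(D) x - y  ->  (-x) - (-y) = -x + y   [differs from x - y: not invariant]

Only option (C), x^2 + y^2 + z^2, is unchanged by the transformation.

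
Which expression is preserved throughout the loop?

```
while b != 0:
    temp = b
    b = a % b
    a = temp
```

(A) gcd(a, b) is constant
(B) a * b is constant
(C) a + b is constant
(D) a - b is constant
A

A loop invariant must hold before the first iteration and be re-established by every execution of the body.

(A) gcd(a, b) is constant: One iteration replaces (a, b) by (b, a mod b). Since a mod b = a - q*b for an integer q, any common divisor of a and b divides b and a mod b, and conversely; hence gcd(b, a mod b) = gcd(a, b). For instance (32, 7) -> (7, 4) keeps gcd = 1. At exit b = 0 and a = gcd of the original inputs.

The other options fail:
(B) a * b is constant: e.g. (a, b) = (32, 7) -> (7, 4): the product goes from 224 to 28.
(C) a + b is constant: e.g. (a, b) = (32, 7) -> (7, 4): the sum goes from 39 to 11.
(D) a - b is constant: e.g. (a, b) = (32, 7) -> (7, 4): the difference goes from 25 to 3.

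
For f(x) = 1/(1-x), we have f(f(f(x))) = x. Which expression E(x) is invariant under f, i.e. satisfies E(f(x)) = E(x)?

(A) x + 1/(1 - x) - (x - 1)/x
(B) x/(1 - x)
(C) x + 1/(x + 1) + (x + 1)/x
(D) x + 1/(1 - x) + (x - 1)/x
D

Replace x by f(x) = 1/(1 - x) in each option and simplify. As a quick numerical cross-check, also compare E(5) with E(f(5)) = E(-1/4).

(A) x + 1/(1 - x) - (x - 1)/x  ->  (1/(1 - x)) + 1/(1 - (1/(1 - x))) - ((1/(1 - x)) - 1)/(1/(1 - x)) = (x^2(1 - x) - x + (x - 1)^2)/(x(x - 1)); check: E(5) = 79/20 but E(-1/4) = -89/20.   [not invariant]
(B) x/(1 - x)  ->  (1/(1 - x))/(1 - (1/(1 - x))) = -1/x; check: E(5) = -5/4 but E(-1/4) = -1/5.   [not invariant]
(C) x + 1/(x + 1) + (x + 1)/x  ->  (1/(1 - x)) + 1/((1/(1 - x)) + 1) + ((1/(1 - x)) + 1)/(1/(1 - x)) = (-x^3 + 6x^2 - 11x + 7)/(x^2 - 3x + 2); check: E(5) = 191/30 but E(-1/4) = -23/12.   [not invariant]
(D) x + 1/(1 - x) + (x - 1)/x  ->  (1/(1 - x)) + 1/(1 - (1/(1 - x))) + ((1/(1 - x)) - 1)/(1/(1 - x)), which simplifies back to x + 1/(1 - x) + (x - 1)/x; check: E(5) = 111/20, E(-1/4) = 111/20.   [invariant]

Only (D) is unchanged. Indeed f(f(x)) = 1/(1 - 1/(1-x)) = (1-x)/(-x) = (x-1)/x, so E(x) = x + f(x) + f(f(x)) is the sum over the whole 3-cycle; applying f just permutes the three terms cyclically (x -> f(x) -> f(f(x)) -> x), leaving the sum unchanged.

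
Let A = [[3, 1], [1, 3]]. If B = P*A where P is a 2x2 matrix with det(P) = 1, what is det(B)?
8

By the multiplicative property of determinants, det(B) = det(P*A) = det(P) * det(A) = det(A),
so the determinant is invariant under multiplication by any determinant-1 matrix; we just need det(A).

det(A) = (3)(3) - (1)(1) = 9 - 1 = 8

Therefore det(B) = 1 * 8 = 8.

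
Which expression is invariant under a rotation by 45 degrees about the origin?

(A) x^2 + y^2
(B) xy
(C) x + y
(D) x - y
A

A rotation by 45 degrees sends (x, y) to (sqrt(2)x/2 - sqrt(2)y/2, sqrt(2)x/2 + sqrt(2)y/2).
Substitute the transformed coordinates into each option and compare with the original:
(A) x^2 + y^2  ->  (sqrt(2)x/2 - sqrt(2)y/2)^2 + (sqrt(2)x/2 + sqrt(2)y/2)^2 = x^2 + y^2   [equals x^2 + y^2: invariant]
(B) xy  ->  (sqrt(2)x/2 - sqrt(2)y/2)(sqrt(2)x/2 + sqrt(2)y/2) = x^2/2 - y^2/2   [differs from xy: not invariant]
(C) x + y  ->  (sqrt(2)x/2 - sqrt(2)y/2) + (sqrt(2)x/2 + sqrt(2)y/2) = sqrt(2)x   [differs from x + y: not invariant]
(D) x - y  ->  (sqrt(2)x/2 - sqrt(2)y/2) - (sqrt(2)x/2 + sqrt(2)y/2) = -sqrt(2)y   [differs from x - y: not invariant]

Only option (A), x^2 + y^2, is unchanged by the transformation.
Geometrically, x^2 + y^2 is the squared distance from the origin, which every rotation about the origin preserves.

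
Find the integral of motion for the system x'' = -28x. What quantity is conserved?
E = (x')^2 + 28x^2

Multiply the equation by x':
x' * x'' = -28x * x'
The left side is d/dt[(x')^2/2] and the right side is d/dt[-28x^2/2], so
d/dt[(x')^2/2 + 28x^2/2] = 0, i.e. (x')^2/2 + 28x^2/2 = constant.
Multiplying by 2, the integral of motion is E = (x')^2 + 28x^2.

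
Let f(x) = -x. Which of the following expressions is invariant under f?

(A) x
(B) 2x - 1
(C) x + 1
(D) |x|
D

For f(x) = -x:
Applying f replaces x by -x. Since |-x| = |x|, the absolute value is unchanged by f, whereas x -> -x, 2x - 1 -> -2x - 1 and x + 1 -> -x + 1 all change.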